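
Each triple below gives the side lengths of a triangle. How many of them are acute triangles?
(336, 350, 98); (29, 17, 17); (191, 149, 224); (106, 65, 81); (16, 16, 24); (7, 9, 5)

1

(336,350,98): 98²+336² = 122500 = 350² → right
(29,17,17): 17²+17² = 578 < 841 = 29² → obtuse
(191,149,224): 149²+191² = 58682 > 50176 = 224² → acute
(106,65,81): 65²+81² = 10786 < 11236 = 106² → obtuse
(16,16,24): 16²+16² = 512 < 576 = 24² → obtuse
(7,9,5): 5²+7² = 74 < 81 = 9² → obtuse
1 of the 6 is acute.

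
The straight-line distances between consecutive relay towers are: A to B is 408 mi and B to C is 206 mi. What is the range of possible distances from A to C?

202 ≤ AC ≤ 614 mi

By the triangle inequality, |408 − 206| ≤ AC ≤ 408 + 206.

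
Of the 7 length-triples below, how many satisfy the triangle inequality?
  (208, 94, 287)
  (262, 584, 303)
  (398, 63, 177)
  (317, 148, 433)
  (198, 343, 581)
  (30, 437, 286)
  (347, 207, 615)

2

(94,208,287): 94+208 > 287 → valid
(262,303,584): 262+303 ≤ 584 → not valid
(63,177,398): 63+177 ≤ 398 → not valid
(148,317,433): 148+317 > 433 → valid
(198,343,581): 198+343 ≤ 581 → not valid
(30,286,437): 30+286 ≤ 437 → not valid
(207,347,615): 207+347 ≤ 615 → not valid
2 of the 7 triples form a triangle.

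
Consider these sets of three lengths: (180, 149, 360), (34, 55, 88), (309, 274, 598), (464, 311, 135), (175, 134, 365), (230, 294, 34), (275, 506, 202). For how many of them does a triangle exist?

1

(149,180,360): 149+180 ≤ 360 → not valid
(34,55,88): 34+55 > 88 → valid
(274,309,598): 274+309 ≤ 598 → not valid
(135,311,464): 135+311 ≤ 464 → not valid
(134,175,365): 134+175 ≤ 365 → not valid
(34,230,294): 34+230 ≤ 294 → not valid
(202,275,506): 202+275 ≤ 506 → not valid
1 of the 7 triples forms a triangle.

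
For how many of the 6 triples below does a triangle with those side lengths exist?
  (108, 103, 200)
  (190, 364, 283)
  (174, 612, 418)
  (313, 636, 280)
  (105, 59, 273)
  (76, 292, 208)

2

(103,108,200): 103+108 > 200 → valid
(190,283,364): 190+283 > 364 → valid
(174,418,612): 174+418 ≤ 612 → not valid
(280,313,636): 280+313 ≤ 636 → not valid
(59,105,273): 59+105 ≤ 273 → not valid
(76,208,292): 76+208 ≤ 292 → not valid
2 of the 6 triples form a triangle.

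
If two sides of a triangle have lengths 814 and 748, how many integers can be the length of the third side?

1495

The third side lies in the open interval (66, 1562).
Integers from 67 to 1561 inclusive: 1561 − 67 + 1 = 1495.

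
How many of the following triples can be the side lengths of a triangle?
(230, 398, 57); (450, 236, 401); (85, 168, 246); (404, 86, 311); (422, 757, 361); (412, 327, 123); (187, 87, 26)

(57,230,398): 57+230 ≤ 398 → not valid
(236,401,450): 236+401 > 450 → valid
(85,168,246): 85+168 > 246 → valid
(86,311,404): 86+311 ≤ 404 → not valid
(361,422,757): 361+422 > 757 → valid
(123,327,412): 123+327 > 412 → valid
(26,87,187): 26+87 ≤ 187 → not valid
4 of the 7 triples form a triangle.

4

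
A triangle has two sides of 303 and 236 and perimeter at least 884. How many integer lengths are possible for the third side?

194

Triangle inequality: 67 < x < 539. Perimeter ≥ 884 gives x ≥ 884 − 303 − 236 = 345.
So 345 ≤ x < 539; integers 345 through 538: 194 values.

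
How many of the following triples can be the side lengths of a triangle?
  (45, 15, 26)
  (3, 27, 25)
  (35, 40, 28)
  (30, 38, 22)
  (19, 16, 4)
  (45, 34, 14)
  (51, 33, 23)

(15,26,45): 15+26 ≤ 45 → not valid
(3,25,27): 3+25 > 27 → valid
(28,35,40): 28+35 > 40 → valid
(22,30,38): 22+30 > 38 → valid
(4,16,19): 4+16 > 19 → valid
(14,34,45): 14+34 > 45 → valid
(23,33,51): 23+33 > 51 → valid
6 of the 7 triples form a triangle.

6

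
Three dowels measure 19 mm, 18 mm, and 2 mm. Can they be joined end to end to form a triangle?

Yes

The longest side is 19, and the other two sum to 20.
Since 20 > 19, the triangle inequality holds.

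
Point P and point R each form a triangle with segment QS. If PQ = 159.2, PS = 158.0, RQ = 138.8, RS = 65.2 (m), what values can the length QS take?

From triangle PQS: |159.2 − 158.0| < QS < 159.2 + 158.0, i.e. 1.2 < QS < 317.2.
From triangle RQS: 73.6 < QS < 204.0.
Both must hold, so QS lies in the intersection.

73.6 < QS < 204.0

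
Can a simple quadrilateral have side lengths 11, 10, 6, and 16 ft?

A quadrilateral exists iff every side is shorter than the sum of the others — equivalently, the longest side is less than the sum of the rest.
Longest side 16 < 27 (sum of the remaining 3), so yes.

Yes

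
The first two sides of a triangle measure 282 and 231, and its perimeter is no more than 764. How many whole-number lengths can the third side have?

200

Triangle inequality: 51 < x < 513. Perimeter ≤ 764 gives x ≤ 764 − 282 − 231 = 251.
So 51 < x ≤ 251; integers 52 through 251: 200 values.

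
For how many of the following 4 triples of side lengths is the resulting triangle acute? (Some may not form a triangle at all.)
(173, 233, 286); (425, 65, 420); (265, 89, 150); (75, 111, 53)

(173,233,286): 173²+233² = 84218 > 81796 = 286² → acute
(425,65,420): 65²+420² = 180625 = 425² → right
(265,89,150): 89+150 ≤ 265, not a triangle
(75,111,53): 53²+75² = 8434 < 12321 = 111² → obtuse
1 of the 4 is acute.

1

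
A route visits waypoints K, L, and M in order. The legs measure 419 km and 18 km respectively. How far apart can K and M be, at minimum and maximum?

401 ≤ KM ≤ 437 km

By the triangle inequality, |419 − 18| ≤ KM ≤ 419 + 18.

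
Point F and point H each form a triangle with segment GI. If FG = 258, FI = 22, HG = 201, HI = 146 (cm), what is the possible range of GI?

From triangle FGI: |258 − 22| < GI < 258 + 22, i.e. 236 < GI < 280.
From triangle HGI: 55 < GI < 347.
Both must hold, so GI lies in the intersection.

236 < GI < 280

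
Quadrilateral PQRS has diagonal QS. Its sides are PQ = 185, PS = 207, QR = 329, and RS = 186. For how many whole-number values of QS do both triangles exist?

From triangle PQS: 22 < QS < 392.
From triangle RQS: 143 < QS < 515.
Intersection: 143 < QS < 392, so integers 144 through 391: 248 values.

248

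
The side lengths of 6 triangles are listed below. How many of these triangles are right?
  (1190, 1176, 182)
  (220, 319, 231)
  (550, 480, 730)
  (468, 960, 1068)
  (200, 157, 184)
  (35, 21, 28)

5

(1190,1176,182): 182²+1176² = 1416100 = 1190² → right
(220,319,231): 220²+231² = 101761 = 319² → right
(550,480,730): 480²+550² = 532900 = 730² → right
(468,960,1068): 468²+960² = 1140624 = 1068² → right
(200,157,184): 157²+184² = 58505 > 40000 = 200² → acute
(35,21,28): 21²+28² = 1225 = 35² → right
5 of the 6 are right.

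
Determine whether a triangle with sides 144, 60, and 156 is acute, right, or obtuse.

Compare the square of the longest side to the sum of squares of the other two: 60² + 144² = 24336 = 156².

right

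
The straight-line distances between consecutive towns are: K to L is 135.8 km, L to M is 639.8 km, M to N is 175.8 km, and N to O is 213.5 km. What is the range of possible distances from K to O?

The maximum is all hops collinear in one direction: 135.8 + 639.8 + 175.8 + 213.5 = 1164.9.
The longest hop is 639.8; the others sum to 525.1. Folding the others back against it leaves at least 639.8 − 525.1 = 114.7.

114.7 ≤ KO ≤ 1164.9 km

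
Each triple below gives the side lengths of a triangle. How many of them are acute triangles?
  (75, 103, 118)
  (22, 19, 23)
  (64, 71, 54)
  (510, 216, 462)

3

(75,103,118): 75²+103² = 16234 > 13924 = 118² → acute
(22,19,23): 19²+22² = 845 > 529 = 23² → acute
(64,71,54): 54²+64² = 7012 > 5041 = 71² → acute
(510,216,462): 216²+462² = 260100 = 510² → right
3 of the 4 are acute.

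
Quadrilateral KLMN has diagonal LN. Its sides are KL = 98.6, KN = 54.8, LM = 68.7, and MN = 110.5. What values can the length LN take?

43.8 < LN < 153.4

From triangle KLN: |98.6 − 54.8| < LN < 98.6 + 54.8, i.e. 43.8 < LN < 153.4.
From triangle MLN: 41.8 < LN < 179.2.
Both must hold, so LN lies in the intersection.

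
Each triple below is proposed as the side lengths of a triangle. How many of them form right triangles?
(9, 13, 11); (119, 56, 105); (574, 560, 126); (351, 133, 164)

2

(9,13,11): 9²+11² = 202 > 169 = 13² → acute
(119,56,105): 56²+105² = 14161 = 119² → right
(574,560,126): 126²+560² = 329476 = 574² → right
(351,133,164): 133+164 ≤ 351, not a triangle
2 of the 4 are right.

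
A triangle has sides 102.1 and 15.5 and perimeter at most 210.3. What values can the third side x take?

86.6 < x ≤ 92.7

Triangle inequality alone gives 86.6 < x < 117.6.
The perimeter condition gives x ≤ 210.3 − 102.1 − 15.5 = 92.7.
Intersecting the two: 86.6 < x ≤ 92.7.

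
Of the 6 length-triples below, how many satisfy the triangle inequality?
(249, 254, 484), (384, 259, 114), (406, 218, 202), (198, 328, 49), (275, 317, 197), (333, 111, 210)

(249,254,484): 249+254 > 484 → valid
(114,259,384): 114+259 ≤ 384 → not valid
(202,218,406): 202+218 > 406 → valid
(49,198,328): 49+198 ≤ 328 → not valid
(197,275,317): 197+275 > 317 → valid
(111,210,333): 111+210 ≤ 333 → not valid
3 of the 6 triples form a triangle.

3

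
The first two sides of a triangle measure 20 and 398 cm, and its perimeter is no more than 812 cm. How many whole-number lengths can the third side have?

16

Triangle inequality: 378 < x < 418. Perimeter ≤ 812 gives x ≤ 812 − 20 − 398 = 394.
So 378 < x ≤ 394; integers 379 through 394: 16 values.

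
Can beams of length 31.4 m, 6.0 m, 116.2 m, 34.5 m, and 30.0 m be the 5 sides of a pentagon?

For a pentagon, each side must be shorter than the sum of the others.
Here the longest side is 116.2, but the remaining 4 sides sum to only 101.9.

No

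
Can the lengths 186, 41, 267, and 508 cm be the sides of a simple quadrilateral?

For a quadrilateral, each side must be shorter than the sum of the others.
Here the longest side is 508, but the remaining 3 sides sum to only 494.

No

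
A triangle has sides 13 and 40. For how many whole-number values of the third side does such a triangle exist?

25

The third side lies in the open interval (27, 53).
Integers from 28 to 52 inclusive: 52 − 28 + 1 = 25.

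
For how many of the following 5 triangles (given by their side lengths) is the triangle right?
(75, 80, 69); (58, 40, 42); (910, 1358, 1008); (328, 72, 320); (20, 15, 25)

4

(75,80,69): 69²+75² = 10386 > 6400 = 80² → acute
(58,40,42): 40²+42² = 3364 = 58² → right
(910,1358,1008): 910²+1008² = 1844164 = 1358² → right
(328,72,320): 72²+320² = 107584 = 328² → right
(20,15,25): 15²+20² = 625 = 25² → right
4 of the 5 are right.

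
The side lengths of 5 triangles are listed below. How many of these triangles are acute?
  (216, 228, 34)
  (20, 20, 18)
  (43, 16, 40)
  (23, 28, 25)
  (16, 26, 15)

(216,228,34): 34²+216² = 47812 < 51984 = 228² → obtuse
(20,20,18): 18²+20² = 724 > 400 = 20² → acute
(43,16,40): 16²+40² = 1856 > 1849 = 43² → acute
(23,28,25): 23²+25² = 1154 > 784 = 28² → acute
(16,26,15): 15²+16² = 481 < 676 = 26² → obtuse
3 of the 5 are acute.

3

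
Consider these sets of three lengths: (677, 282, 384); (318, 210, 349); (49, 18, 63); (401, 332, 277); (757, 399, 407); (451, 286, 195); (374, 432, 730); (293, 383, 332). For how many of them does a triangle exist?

7

(282,384,677): 282+384 ≤ 677 → not valid
(210,318,349): 210+318 > 349 → valid
(18,49,63): 18+49 > 63 → valid
(277,332,401): 277+332 > 401 → valid
(399,407,757): 399+407 > 757 → valid
(195,286,451): 195+286 > 451 → valid
(374,432,730): 374+432 > 730 → valid
(293,332,383): 293+332 > 383 → valid
7 of the 8 triples form a triangle.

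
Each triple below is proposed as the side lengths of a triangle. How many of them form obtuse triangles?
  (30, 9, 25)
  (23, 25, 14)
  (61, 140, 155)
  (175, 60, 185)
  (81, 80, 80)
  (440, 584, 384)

2

(30,9,25): 9²+25² = 706 < 900 = 30² → obtuse
(23,25,14): 14²+23² = 725 > 625 = 25² → acute
(61,140,155): 61²+140² = 23321 < 24025 = 155² → obtuse
(175,60,185): 60²+175² = 34225 = 185² → right
(81,80,80): 80²+80² = 12800 > 6561 = 81² → acute
(440,584,384): 384²+440² = 341056 = 584² → right
2 of the 6 are obtuse.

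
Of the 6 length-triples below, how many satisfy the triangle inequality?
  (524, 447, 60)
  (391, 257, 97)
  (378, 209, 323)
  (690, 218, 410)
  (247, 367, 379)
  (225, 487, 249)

2

(60,447,524): 60+447 ≤ 524 → not valid
(97,257,391): 97+257 ≤ 391 → not valid
(209,323,378): 209+323 > 378 → valid
(218,410,690): 218+410 ≤ 690 → not valid
(247,367,379): 247+367 > 379 → valid
(225,249,487): 225+249 ≤ 487 → not valid
2 of the 6 triples form a triangle.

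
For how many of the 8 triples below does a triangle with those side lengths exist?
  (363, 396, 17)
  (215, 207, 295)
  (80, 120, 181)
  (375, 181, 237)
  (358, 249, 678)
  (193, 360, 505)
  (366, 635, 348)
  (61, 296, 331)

(17,363,396): 17+363 ≤ 396 → not valid
(207,215,295): 207+215 > 295 → valid
(80,120,181): 80+120 > 181 → valid
(181,237,375): 181+237 > 375 → valid
(249,358,678): 249+358 ≤ 678 → not valid
(193,360,505): 193+360 > 505 → valid
(348,366,635): 348+366 > 635 → valid
(61,296,331): 61+296 > 331 → valid
6 of the 8 triples form a triangle.

6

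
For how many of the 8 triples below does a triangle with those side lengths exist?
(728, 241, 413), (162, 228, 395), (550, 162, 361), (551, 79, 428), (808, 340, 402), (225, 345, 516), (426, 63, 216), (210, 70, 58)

(241,413,728): 241+413 ≤ 728 → not valid
(162,228,395): 162+228 ≤ 395 → not valid
(162,361,550): 162+361 ≤ 550 → not valid
(79,428,551): 79+428 ≤ 551 → not valid
(340,402,808): 340+402 ≤ 808 → not valid
(225,345,516): 225+345 > 516 → valid
(63,216,426): 63+216 ≤ 426 → not valid
(58,70,210): 58+70 ≤ 210 → not valid
1 of the 8 triples forms a triangle.

1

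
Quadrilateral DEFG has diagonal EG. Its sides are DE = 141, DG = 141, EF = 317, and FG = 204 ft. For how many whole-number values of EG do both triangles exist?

From triangle DEG: 0 < EG < 282.
From triangle FEG: 113 < EG < 521.
Intersection: 113 < EG < 282, so integers 114 through 281: 168 values.

168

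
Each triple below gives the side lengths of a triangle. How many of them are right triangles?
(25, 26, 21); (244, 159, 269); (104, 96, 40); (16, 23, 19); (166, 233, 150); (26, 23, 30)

1

(25,26,21): 21²+25² = 1066 > 676 = 26² → acute
(244,159,269): 159²+244² = 84817 > 72361 = 269² → acute
(104,96,40): 40²+96² = 10816 = 104² → right
(16,23,19): 16²+19² = 617 > 529 = 23² → acute
(166,233,150): 150²+166² = 50056 < 54289 = 233² → obtuse
(26,23,30): 23²+26² = 1205 > 900 = 30² → acute
1 of the 6 is right.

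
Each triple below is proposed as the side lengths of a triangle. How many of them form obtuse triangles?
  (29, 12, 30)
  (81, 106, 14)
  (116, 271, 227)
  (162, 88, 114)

2

(29,12,30): 12²+29² = 985 > 900 = 30² → acute
(81,106,14): 14+81 ≤ 106, not a triangle
(116,271,227): 116²+227² = 64985 < 73441 = 271² → obtuse
(162,88,114): 88²+114² = 20740 < 26244 = 162² → obtuse
2 of the 4 are obtuse.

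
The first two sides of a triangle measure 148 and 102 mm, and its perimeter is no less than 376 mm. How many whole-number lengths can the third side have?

124

Triangle inequality: 46 < x < 250. Perimeter ≥ 376 gives x ≥ 376 − 148 − 102 = 126.
So 126 ≤ x < 250; integers 126 through 249: 124 values.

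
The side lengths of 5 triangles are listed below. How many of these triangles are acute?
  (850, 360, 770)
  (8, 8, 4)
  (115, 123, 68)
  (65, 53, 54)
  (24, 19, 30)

4

(850,360,770): 360²+770² = 722500 = 850² → right
(8,8,4): 4²+8² = 80 > 64 = 8² → acute
(115,123,68): 68²+115² = 17849 > 15129 = 123² → acute
(65,53,54): 53²+54² = 5725 > 4225 = 65² → acute
(24,19,30): 19²+24² = 937 > 900 = 30² → acute
4 of the 5 are acute.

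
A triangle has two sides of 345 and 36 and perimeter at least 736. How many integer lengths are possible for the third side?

Triangle inequality: 309 < x < 381. Perimeter ≥ 736 gives x ≥ 736 − 345 − 36 = 355.
So 355 ≤ x < 381; integers 355 through 380: 26 values.

26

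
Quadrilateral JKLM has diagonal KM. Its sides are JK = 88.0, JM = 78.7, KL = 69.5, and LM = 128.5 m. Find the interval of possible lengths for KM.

59.0 < KM < 166.7

From triangle JKM: |88.0 − 78.7| < KM < 88.0 + 78.7, i.e. 9.3 < KM < 166.7.
From triangle LKM: 59.0 < KM < 198.0.
Both must hold, so KM lies in the intersection.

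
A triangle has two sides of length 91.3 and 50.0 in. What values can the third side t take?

By the triangle inequality, t must be less than 91.3 + 50.0 = 141.3 and greater than |91.3 − 50.0| = 41.3.

41.3 < t < 141.3 (in)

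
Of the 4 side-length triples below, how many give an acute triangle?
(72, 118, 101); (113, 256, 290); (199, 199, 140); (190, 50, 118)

(72,118,101): 72²+101² = 15385 > 13924 = 118² → acute
(113,256,290): 113²+256² = 78305 < 84100 = 290² → obtuse
(199,199,140): 140²+199² = 59201 > 39601 = 199² → acute
(190,50,118): 50+118 ≤ 190, not a triangle
2 of the 4 are acute.

2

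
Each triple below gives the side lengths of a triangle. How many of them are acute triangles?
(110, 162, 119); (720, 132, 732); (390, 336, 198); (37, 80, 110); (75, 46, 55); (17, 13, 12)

(110,162,119): 110²+119² = 26261 > 26244 = 162² → acute
(720,132,732): 132²+720² = 535824 = 732² → right
(390,336,198): 198²+336² = 152100 = 390² → right
(37,80,110): 37²+80² = 7769 < 12100 = 110² → obtuse
(75,46,55): 46²+55² = 5141 < 5625 = 75² → obtuse
(17,13,12): 12²+13² = 313 > 289 = 17² → acute
2 of the 6 are acute.

2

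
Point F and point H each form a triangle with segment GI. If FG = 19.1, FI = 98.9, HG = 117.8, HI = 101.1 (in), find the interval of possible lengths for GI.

From triangle FGI: |19.1 − 98.9| < GI < 19.1 + 98.9, i.e. 79.8 < GI < 118.0.
From triangle HGI: 16.7 < GI < 218.9.
Both must hold, so GI lies in the intersection.

79.8 < GI < 118.0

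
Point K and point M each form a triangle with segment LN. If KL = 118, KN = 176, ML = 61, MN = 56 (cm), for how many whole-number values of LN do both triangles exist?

From triangle KLN: 58 < LN < 294.
From triangle MLN: 5 < LN < 117.
Intersection: 58 < LN < 117, so integers 59 through 116: 58 values.

58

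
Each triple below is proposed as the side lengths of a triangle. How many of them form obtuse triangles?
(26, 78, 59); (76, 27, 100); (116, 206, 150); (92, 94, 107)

3

(26,78,59): 26²+59² = 4157 < 6084 = 78² → obtuse
(76,27,100): 27²+76² = 6505 < 10000 = 100² → obtuse
(116,206,150): 116²+150² = 35956 < 42436 = 206² → obtuse
(92,94,107): 92²+94² = 17300 > 11449 = 107² → acute
3 of the 4 are obtuse.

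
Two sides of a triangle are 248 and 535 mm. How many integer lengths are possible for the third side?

495

The third side lies in the open interval (287, 783).
Integers from 288 to 782 inclusive: 782 − 288 + 1 = 495.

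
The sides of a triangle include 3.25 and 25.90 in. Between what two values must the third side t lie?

22.65 < t < 29.15

By the triangle inequality, t must be less than 3.25 + 25.90 = 29.15 and greater than |3.25 − 25.90| = 22.65.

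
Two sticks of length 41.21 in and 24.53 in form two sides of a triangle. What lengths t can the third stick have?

16.68 < t < 65.74 (in)

By the triangle inequality, t must be less than 41.21 + 24.53 = 65.74 and greater than |41.21 − 24.53| = 16.68.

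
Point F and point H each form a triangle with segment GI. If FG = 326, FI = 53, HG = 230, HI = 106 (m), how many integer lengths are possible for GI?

From triangle FGI: 273 < GI < 379.
From triangle HGI: 124 < GI < 336.
Intersection: 273 < GI < 336, so integers 274 through 335: 62 values.

62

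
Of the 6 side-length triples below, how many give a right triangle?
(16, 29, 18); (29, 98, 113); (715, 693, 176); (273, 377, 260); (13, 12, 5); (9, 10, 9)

3

(16,29,18): 16²+18² = 580 < 841 = 29² → obtuse
(29,98,113): 29²+98² = 10445 < 12769 = 113² → obtuse
(715,693,176): 176²+693² = 511225 = 715² → right
(273,377,260): 260²+273² = 142129 = 377² → right
(13,12,5): 5²+12² = 169 = 13² → right
(9,10,9): 9²+9² = 162 > 100 = 10² → acute
3 of the 6 are right.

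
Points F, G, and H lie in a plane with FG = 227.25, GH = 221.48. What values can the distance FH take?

5.77 ≤ FH ≤ 448.73

By the triangle inequality, |227.25 − 221.48| ≤ FH ≤ 227.25 + 221.48.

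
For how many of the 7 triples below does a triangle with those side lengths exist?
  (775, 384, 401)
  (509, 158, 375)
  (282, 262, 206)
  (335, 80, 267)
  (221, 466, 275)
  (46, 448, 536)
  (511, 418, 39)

5

(384,401,775): 384+401 > 775 → valid
(158,375,509): 158+375 > 509 → valid
(206,262,282): 206+262 > 282 → valid
(80,267,335): 80+267 > 335 → valid
(221,275,466): 221+275 > 466 → valid
(46,448,536): 46+448 ≤ 536 → not valid
(39,418,511): 39+418 ≤ 511 → not valid
5 of the 7 triples form a triangle.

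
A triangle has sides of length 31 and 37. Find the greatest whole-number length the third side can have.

67

The third side must be strictly less than 31 + 37 = 68.
The largest integer below 68 is 67.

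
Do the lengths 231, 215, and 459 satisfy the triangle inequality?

No

The longest side is 459, but the other two sum to only 446.
446 < 459, so the triangle inequality fails.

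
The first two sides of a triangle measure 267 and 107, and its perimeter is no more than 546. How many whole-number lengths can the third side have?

Triangle inequality: 160 < x < 374. Perimeter ≤ 546 gives x ≤ 546 − 267 − 107 = 172.
So 160 < x ≤ 172; integers 161 through 172: 12 values.

12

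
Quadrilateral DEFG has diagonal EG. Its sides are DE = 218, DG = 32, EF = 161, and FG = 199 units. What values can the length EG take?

186 < EG < 250

From triangle DEG: |218 − 32| < EG < 218 + 32, i.e. 186 < EG < 250.
From triangle FEG: 38 < EG < 360.
Both must hold, so EG lies in the intersection.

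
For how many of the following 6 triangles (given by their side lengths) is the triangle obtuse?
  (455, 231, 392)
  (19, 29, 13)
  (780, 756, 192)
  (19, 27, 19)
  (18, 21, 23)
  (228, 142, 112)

(455,231,392): 231²+392² = 207025 = 455² → right
(19,29,13): 13²+19² = 530 < 841 = 29² → obtuse
(780,756,192): 192²+756² = 608400 = 780² → right
(19,27,19): 19²+19² = 722 < 729 = 27² → obtuse
(18,21,23): 18²+21² = 765 > 529 = 23² → acute
(228,142,112): 112²+142² = 32708 < 51984 = 228² → obtuse
3 of the 6 are obtuse.

3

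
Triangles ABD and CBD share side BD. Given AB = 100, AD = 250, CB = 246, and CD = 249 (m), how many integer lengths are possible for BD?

From triangle ABD: 150 < BD < 350.
From triangle CBD: 3 < BD < 495.
Intersection: 150 < BD < 350, so integers 151 through 349: 199 values.

199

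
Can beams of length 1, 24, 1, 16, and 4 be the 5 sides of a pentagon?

For a pentagon, each side must be shorter than the sum of the others.
Here the longest side is 24, but the remaining 4 sides sum to only 22.

No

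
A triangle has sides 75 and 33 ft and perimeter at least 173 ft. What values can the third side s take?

65 ≤ s < 108

Triangle inequality alone gives 42 < s < 108.
The perimeter condition gives s ≥ 173 − 75 − 33 = 65.
Intersecting the two: 65 ≤ s < 108.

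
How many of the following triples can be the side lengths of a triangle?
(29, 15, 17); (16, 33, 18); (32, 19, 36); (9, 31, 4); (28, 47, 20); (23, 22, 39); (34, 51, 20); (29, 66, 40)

(15,17,29): 15+17 > 29 → valid
(16,18,33): 16+18 > 33 → valid
(19,32,36): 19+32 > 36 → valid
(4,9,31): 4+9 ≤ 31 → not valid
(20,28,47): 20+28 > 47 → valid
(22,23,39): 22+23 > 39 → valid
(20,34,51): 20+34 > 51 → valid
(29,40,66): 29+40 > 66 → valid
7 of the 8 triples form a triangle.

7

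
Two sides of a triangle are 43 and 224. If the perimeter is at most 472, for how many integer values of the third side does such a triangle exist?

24

Triangle inequality: 181 < x < 267. Perimeter ≤ 472 gives x ≤ 472 − 43 − 224 = 205.
So 181 < x ≤ 205; integers 182 through 205: 24 values.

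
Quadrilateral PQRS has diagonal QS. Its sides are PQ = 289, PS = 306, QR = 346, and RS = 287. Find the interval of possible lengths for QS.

59 < QS < 595

From triangle PQS: |289 − 306| < QS < 289 + 306, i.e. 17 < QS < 595.
From triangle RQS: 59 < QS < 633.
Both must hold, so QS lies in the intersection.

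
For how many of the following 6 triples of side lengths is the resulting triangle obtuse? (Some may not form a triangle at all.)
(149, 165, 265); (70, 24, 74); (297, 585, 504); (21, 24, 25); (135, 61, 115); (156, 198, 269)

3

(149,165,265): 149²+165² = 49426 < 70225 = 265² → obtuse
(70,24,74): 24²+70² = 5476 = 74² → right
(297,585,504): 297²+504² = 342225 = 585² → right
(21,24,25): 21²+24² = 1017 > 625 = 25² → acute
(135,61,115): 61²+115² = 16946 < 18225 = 135² → obtuse
(156,198,269): 156²+198² = 63540 < 72361 = 269² → obtuse
3 of the 6 are obtuse.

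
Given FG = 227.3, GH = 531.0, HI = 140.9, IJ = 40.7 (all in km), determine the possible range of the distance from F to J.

122.1 ≤ FJ ≤ 939.9 km

The maximum is all hops collinear in one direction: 227.3 + 531.0 + 140.9 + 40.7 = 939.9.
The longest hop is 531.0; the others sum to 408.9. Folding the others back against it leaves at least 531.0 − 408.9 = 122.1.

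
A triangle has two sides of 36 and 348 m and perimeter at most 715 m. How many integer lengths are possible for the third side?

19

Triangle inequality: 312 < x < 384. Perimeter ≤ 715 gives x ≤ 715 − 36 − 348 = 331.
So 312 < x ≤ 331; integers 313 through 331: 19 values.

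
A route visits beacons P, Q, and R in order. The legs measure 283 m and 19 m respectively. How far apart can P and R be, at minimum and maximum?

264 ≤ PR ≤ 302 m

By the triangle inequality, |283 − 19| ≤ PR ≤ 283 + 19.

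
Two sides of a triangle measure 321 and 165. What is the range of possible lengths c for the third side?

By the triangle inequality, c must be less than 321 + 165 = 486 and greater than |321 − 165| = 156.

156 < c < 486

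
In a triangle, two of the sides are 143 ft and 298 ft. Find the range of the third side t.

155 < t < 441

By the triangle inequality, t must be less than 143 + 298 = 441 and greater than |143 − 298| = 155.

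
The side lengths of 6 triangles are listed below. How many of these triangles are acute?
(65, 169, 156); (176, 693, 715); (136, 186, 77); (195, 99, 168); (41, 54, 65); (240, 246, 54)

(65,169,156): 65²+156² = 28561 = 169² → right
(176,693,715): 176²+693² = 511225 = 715² → right
(136,186,77): 77²+136² = 24425 < 34596 = 186² → obtuse
(195,99,168): 99²+168² = 38025 = 195² → right
(41,54,65): 41²+54² = 4597 > 4225 = 65² → acute
(240,246,54): 54²+240² = 60516 = 246² → right
1 of the 6 is acute.

1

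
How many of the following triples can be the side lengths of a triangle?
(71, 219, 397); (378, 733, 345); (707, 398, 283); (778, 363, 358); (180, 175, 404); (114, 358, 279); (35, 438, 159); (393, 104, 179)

1

(71,219,397): 71+219 ≤ 397 → not valid
(345,378,733): 345+378 ≤ 733 → not valid
(283,398,707): 283+398 ≤ 707 → not valid
(358,363,778): 358+363 ≤ 778 → not valid
(175,180,404): 175+180 ≤ 404 → not valid
(114,279,358): 114+279 > 358 → valid
(35,159,438): 35+159 ≤ 438 → not valid
(104,179,393): 104+179 ≤ 393 → not valid
1 of the 8 triples forms a triangle.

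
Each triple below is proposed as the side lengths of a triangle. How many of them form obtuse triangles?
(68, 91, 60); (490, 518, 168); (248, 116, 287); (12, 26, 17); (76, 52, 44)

4

(68,91,60): 60²+68² = 8224 < 8281 = 91² → obtuse
(490,518,168): 168²+490² = 268324 = 518² → right
(248,116,287): 116²+248² = 74960 < 82369 = 287² → obtuse
(12,26,17): 12²+17² = 433 < 676 = 26² → obtuse
(76,52,44): 44²+52² = 4640 < 5776 = 76² → obtuse
4 of the 5 are obtuse.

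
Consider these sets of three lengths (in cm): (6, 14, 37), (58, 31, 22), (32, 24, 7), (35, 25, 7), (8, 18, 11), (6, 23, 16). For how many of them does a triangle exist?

(6,14,37): 6+14 ≤ 37 → not valid
(22,31,58): 22+31 ≤ 58 → not valid
(7,24,32): 7+24 ≤ 32 → not valid
(7,25,35): 7+25 ≤ 35 → not valid
(8,11,18): 8+11 > 18 → valid
(6,16,23): 6+16 ≤ 23 → not valid
1 of the 6 triples forms a triangle.

1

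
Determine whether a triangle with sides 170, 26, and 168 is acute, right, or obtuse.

Compare the square of the longest side to the sum of squares of the other two: 26² + 168² = 28900 = 170².

right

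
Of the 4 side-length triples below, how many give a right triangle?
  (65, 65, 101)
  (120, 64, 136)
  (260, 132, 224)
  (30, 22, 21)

(65,65,101): 65²+65² = 8450 < 10201 = 101² → obtuse
(120,64,136): 64²+120² = 18496 = 136² → right
(260,132,224): 132²+224² = 67600 = 260² → right
(30,22,21): 21²+22² = 925 > 900 = 30² → acute
2 of the 4 are right.

2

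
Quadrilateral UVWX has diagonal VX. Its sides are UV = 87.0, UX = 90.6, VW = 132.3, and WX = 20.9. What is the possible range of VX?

111.4 < VX < 153.2

From triangle UVX: |87.0 − 90.6| < VX < 87.0 + 90.6, i.e. 3.6 < VX < 177.6.
From triangle WVX: 111.4 < VX < 153.2.
Both must hold, so VX lies in the intersection.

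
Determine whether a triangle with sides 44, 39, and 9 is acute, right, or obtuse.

Compare the square of the longest side to the sum of squares of the other two: 9² + 39² = 1602 < 1936 = 44².

obtuse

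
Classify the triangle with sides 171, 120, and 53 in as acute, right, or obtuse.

Compare the square of the longest side to the sum of squares of the other two: 53² + 120² = 17209 < 29241 = 171².

obtuse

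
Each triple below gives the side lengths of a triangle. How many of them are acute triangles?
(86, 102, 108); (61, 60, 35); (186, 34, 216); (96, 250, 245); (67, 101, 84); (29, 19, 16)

(86,102,108): 86²+102² = 17800 > 11664 = 108² → acute
(61,60,35): 35²+60² = 4825 > 3721 = 61² → acute
(186,34,216): 34²+186² = 35752 < 46656 = 216² → obtuse
(96,250,245): 96²+245² = 69241 > 62500 = 250² → acute
(67,101,84): 67²+84² = 11545 > 10201 = 101² → acute
(29,19,16): 16²+19² = 617 < 841 = 29² → obtuse
4 of the 6 are acute.

4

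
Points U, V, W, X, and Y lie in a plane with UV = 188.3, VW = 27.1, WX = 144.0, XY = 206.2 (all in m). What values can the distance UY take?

0 ≤ UY ≤ 565.6 m

The maximum is all hops collinear in one direction: 188.3 + 27.1 + 144.0 + 206.2 = 565.6.
The longest hop is 206.2; the others sum to 359.4. Since 206.2 ≤ 359.4, the path can fold back on itself completely, so the minimum distance is 0.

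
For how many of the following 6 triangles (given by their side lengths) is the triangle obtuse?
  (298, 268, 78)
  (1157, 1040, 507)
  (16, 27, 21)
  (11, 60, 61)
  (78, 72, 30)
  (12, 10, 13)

(298,268,78): 78²+268² = 77908 < 88804 = 298² → obtuse
(1157,1040,507): 507²+1040² = 1338649 = 1157² → right
(16,27,21): 16²+21² = 697 < 729 = 27² → obtuse
(11,60,61): 11²+60² = 3721 = 61² → right
(78,72,30): 30²+72² = 6084 = 78² → right
(12,10,13): 10²+12² = 244 > 169 = 13² → acute
2 of the 6 are obtuse.

2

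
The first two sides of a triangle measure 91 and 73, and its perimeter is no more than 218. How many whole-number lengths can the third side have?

36

Triangle inequality: 18 < x < 164. Perimeter ≤ 218 gives x ≤ 218 − 91 − 73 = 54.
So 18 < x ≤ 54; integers 19 through 54: 36 values.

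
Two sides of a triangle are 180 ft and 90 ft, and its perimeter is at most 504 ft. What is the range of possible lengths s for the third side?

90 < s ≤ 234

Triangle inequality alone gives 90 < s < 270.
The perimeter condition gives s ≤ 504 − 180 − 90 = 234.
Intersecting the two: 90 < s ≤ 234.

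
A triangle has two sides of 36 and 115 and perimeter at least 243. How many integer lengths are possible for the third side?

59

Triangle inequality: 79 < x < 151. Perimeter ≥ 243 gives x ≥ 243 − 36 − 115 = 92.
So 92 ≤ x < 151; integers 92 through 150: 59 values.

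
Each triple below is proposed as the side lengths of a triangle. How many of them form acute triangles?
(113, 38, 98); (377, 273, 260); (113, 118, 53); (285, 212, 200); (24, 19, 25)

3

(113,38,98): 38²+98² = 11048 < 12769 = 113² → obtuse
(377,273,260): 260²+273² = 142129 = 377² → right
(113,118,53): 53²+113² = 15578 > 13924 = 118² → acute
(285,212,200): 200²+212² = 84944 > 81225 = 285² → acute
(24,19,25): 19²+24² = 937 > 625 = 25² → acute
3 of the 5 are acute.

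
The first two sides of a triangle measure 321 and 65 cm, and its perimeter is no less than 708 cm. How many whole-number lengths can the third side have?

64

Triangle inequality: 256 < x < 386. Perimeter ≥ 708 gives x ≥ 708 − 321 − 65 = 322.
So 322 ≤ x < 386; integers 322 through 385: 64 values.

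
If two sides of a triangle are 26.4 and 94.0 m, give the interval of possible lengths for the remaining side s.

67.6 < s < 120.4 (m)

By the triangle inequality, s must be less than 26.4 + 94.0 = 120.4 and greater than |26.4 − 94.0| = 67.6.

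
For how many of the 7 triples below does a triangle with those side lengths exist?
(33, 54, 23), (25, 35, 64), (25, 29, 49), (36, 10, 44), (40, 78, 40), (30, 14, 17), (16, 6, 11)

(23,33,54): 23+33 > 54 → valid
(25,35,64): 25+35 ≤ 64 → not valid
(25,29,49): 25+29 > 49 → valid
(10,36,44): 10+36 > 44 → valid
(40,40,78): 40+40 > 78 → valid
(14,17,30): 14+17 > 30 → valid
(6,11,16): 6+11 > 16 → valid
6 of the 7 triples form a triangle.

6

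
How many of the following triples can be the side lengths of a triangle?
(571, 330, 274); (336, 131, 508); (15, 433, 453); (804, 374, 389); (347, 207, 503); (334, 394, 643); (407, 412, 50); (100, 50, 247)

(274,330,571): 274+330 > 571 → valid
(131,336,508): 131+336 ≤ 508 → not valid
(15,433,453): 15+433 ≤ 453 → not valid
(374,389,804): 374+389 ≤ 804 → not valid
(207,347,503): 207+347 > 503 → valid
(334,394,643): 334+394 > 643 → valid
(50,407,412): 50+407 > 412 → valid
(50,100,247): 50+100 ≤ 247 → not valid
4 of the 8 triples form a triangle.

4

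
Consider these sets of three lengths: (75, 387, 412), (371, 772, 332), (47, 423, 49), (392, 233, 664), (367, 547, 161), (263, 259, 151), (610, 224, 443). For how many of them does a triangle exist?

(75,387,412): 75+387 > 412 → valid
(332,371,772): 332+371 ≤ 772 → not valid
(47,49,423): 47+49 ≤ 423 → not valid
(233,392,664): 233+392 ≤ 664 → not valid
(161,367,547): 161+367 ≤ 547 → not valid
(151,259,263): 151+259 > 263 → valid
(224,443,610): 224+443 > 610 → valid
3 of the 7 triples form a triangle.

3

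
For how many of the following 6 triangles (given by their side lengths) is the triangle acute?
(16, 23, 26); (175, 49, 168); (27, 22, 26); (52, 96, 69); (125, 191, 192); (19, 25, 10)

3

(16,23,26): 16²+23² = 785 > 676 = 26² → acute
(175,49,168): 49²+168² = 30625 = 175² → right
(27,22,26): 22²+26² = 1160 > 729 = 27² → acute
(52,96,69): 52²+69² = 7465 < 9216 = 96² → obtuse
(125,191,192): 125²+191² = 52106 > 36864 = 192² → acute
(19,25,10): 10²+19² = 461 < 625 = 25² → obtuse
3 of the 6 are acute.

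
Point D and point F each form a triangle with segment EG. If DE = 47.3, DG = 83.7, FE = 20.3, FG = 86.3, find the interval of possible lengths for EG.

From triangle DEG: |47.3 − 83.7| < EG < 47.3 + 83.7, i.e. 36.4 < EG < 131.0.
From triangle FEG: 66.0 < EG < 106.6.
Both must hold, so EG lies in the intersection.

66.0 < EG < 106.6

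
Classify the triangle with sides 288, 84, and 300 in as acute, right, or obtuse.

Compare the square of the longest side to the sum of squares of the other two: 84² + 288² = 90000 = 300².

right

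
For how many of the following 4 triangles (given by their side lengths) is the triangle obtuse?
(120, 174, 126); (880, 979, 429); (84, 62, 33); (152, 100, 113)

(120,174,126): 120²+126² = 30276 = 174² → right
(880,979,429): 429²+880² = 958441 = 979² → right
(84,62,33): 33²+62² = 4933 < 7056 = 84² → obtuse
(152,100,113): 100²+113² = 22769 < 23104 = 152² → obtuse
2 of the 4 are obtuse.

2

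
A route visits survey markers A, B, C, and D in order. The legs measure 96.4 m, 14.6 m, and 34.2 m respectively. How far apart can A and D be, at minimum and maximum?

47.6 ≤ AD ≤ 145.2 m

The maximum is all hops collinear in one direction: 96.4 + 14.6 + 34.2 = 145.2.
The longest hop is 96.4; the others sum to 48.8. Folding the others back against it leaves at least 96.4 − 48.8 = 47.6.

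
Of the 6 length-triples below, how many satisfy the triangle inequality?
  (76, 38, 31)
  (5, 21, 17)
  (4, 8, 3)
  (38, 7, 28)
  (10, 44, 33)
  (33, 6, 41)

(31,38,76): 31+38 ≤ 76 → not valid
(5,17,21): 5+17 > 21 → valid
(3,4,8): 3+4 ≤ 8 → not valid
(7,28,38): 7+28 ≤ 38 → not valid
(10,33,44): 10+33 ≤ 44 → not valid
(6,33,41): 6+33 ≤ 41 → not valid
1 of the 6 triples forms a triangle.

1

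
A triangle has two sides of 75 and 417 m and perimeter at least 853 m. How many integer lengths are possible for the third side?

Triangle inequality: 342 < x < 492. Perimeter ≥ 853 gives x ≥ 853 − 75 − 417 = 361.
So 361 ≤ x < 492; integers 361 through 491: 131 values.

131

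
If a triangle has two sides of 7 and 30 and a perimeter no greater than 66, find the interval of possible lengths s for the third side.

Triangle inequality alone gives 23 < s < 37.
The perimeter condition gives s ≤ 66 − 7 − 30 = 29.
Intersecting the two: 23 < s ≤ 29.

23 < s ≤ 29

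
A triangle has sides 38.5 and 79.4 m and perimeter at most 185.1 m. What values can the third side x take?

Triangle inequality alone gives 40.9 < x < 117.9.
The perimeter condition gives x ≤ 185.1 − 38.5 − 79.4 = 67.2.
Intersecting the two: 40.9 < x ≤ 67.2.

40.9 < x ≤ 67.2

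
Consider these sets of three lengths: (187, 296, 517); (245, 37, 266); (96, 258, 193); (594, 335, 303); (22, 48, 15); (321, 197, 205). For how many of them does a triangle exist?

4

(187,296,517): 187+296 ≤ 517 → not valid
(37,245,266): 37+245 > 266 → valid
(96,193,258): 96+193 > 258 → valid
(303,335,594): 303+335 > 594 → valid
(15,22,48): 15+22 ≤ 48 → not valid
(197,205,321): 197+205 > 321 → valid
4 of the 6 triples form a triangle.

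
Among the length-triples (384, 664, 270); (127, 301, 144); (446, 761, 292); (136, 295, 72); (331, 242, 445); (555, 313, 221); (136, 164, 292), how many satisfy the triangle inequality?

2

(270,384,664): 270+384 ≤ 664 → not valid
(127,144,301): 127+144 ≤ 301 → not valid
(292,446,761): 292+446 ≤ 761 → not valid
(72,136,295): 72+136 ≤ 295 → not valid
(242,331,445): 242+331 > 445 → valid
(221,313,555): 221+313 ≤ 555 → not valid
(136,164,292): 136+164 > 292 → valid
2 of the 7 triples form a triangle.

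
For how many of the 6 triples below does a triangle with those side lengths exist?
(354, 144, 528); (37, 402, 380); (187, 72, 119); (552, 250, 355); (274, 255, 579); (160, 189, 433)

(144,354,528): 144+354 ≤ 528 → not valid
(37,380,402): 37+380 > 402 → valid
(72,119,187): 72+119 > 187 → valid
(250,355,552): 250+355 > 552 → valid
(255,274,579): 255+274 ≤ 579 → not valid
(160,189,433): 160+189 ≤ 433 → not valid
3 of the 6 triples form a triangle.

3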